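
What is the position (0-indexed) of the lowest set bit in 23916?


0b101110101101100. Lowest set bit at position 2

2


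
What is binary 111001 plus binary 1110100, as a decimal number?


111001 + 1110100 = 10101101 = 173

173


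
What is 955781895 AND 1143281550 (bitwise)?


0b111000111110000001001100000111 & 0b1000100001001010001011110001110 = 0b1000000001001100000110 = 2102022

2102022


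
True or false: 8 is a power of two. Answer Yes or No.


0b1000. Only one bit set => Yes

Yes


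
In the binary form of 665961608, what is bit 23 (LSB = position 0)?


0b100111101100011100010010001000, position 23 = 1

1


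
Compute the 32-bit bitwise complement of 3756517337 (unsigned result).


~0b11011111111001111110011111011001 = 0b100000000110000001100000100110 = 538449958 (32-bit unsigned)

538449958


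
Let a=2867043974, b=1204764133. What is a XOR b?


2867043974 ^ 1204764133 = 3979125603

3979125603


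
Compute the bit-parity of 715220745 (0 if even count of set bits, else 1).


0b101010101000010110011100001001 has 13 ones => parity 1

1


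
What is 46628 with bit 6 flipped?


46628 ^ (1 << 6) = 46628 ^ 64 = 46692

46692


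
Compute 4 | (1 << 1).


4 | (1 << 1) = 4 | 2 = 6

6


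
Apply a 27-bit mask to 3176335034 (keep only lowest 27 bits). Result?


3176335034 & 134217727 = 89327290

89327290


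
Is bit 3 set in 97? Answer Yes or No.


0b1100001, bit 3 = 0. No

No


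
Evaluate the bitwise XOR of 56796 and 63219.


0b1101110111011100 ^ 0b1111011011110011 = 0b10101100101111 = 11055

11055


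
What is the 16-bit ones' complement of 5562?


5562 ^ 65535 = 59973

59973


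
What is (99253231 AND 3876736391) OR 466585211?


Step 1: 99253231 & 3876736391 = 84035975
Step 2: 84035975 | 466585211 = 533712895

533712895


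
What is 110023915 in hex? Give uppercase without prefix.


110023915 = 68ED4EB hex

68ED4EB


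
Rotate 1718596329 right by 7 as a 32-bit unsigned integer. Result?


Rotate 0b1100110011011111011001011101001 right by 7 (32-bit) = 0b11010010110011001101111101100101 = 3536641893

3536641893


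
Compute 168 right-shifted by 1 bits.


0b10101000 >> 1 = 0b1010100 = 84

84


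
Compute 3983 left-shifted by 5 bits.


0b111110001111 << 5 = 0b11111000111100000 = 127456

127456


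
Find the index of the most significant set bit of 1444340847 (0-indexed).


0b1010110000101101110010001101111. Highest set bit at position 30

30


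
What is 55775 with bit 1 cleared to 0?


55775 & ~(1 << 1) = 55773

55773


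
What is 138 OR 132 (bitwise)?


0b10001010 | 0b10000100 = 0b10001110 = 142

142


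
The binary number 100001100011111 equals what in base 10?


100001100011111 in decimal = 17183

17183


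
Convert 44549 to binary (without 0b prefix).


44549 = 1010111000000101 in binary

1010111000000101


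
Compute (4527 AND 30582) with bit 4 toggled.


Step 1: 4527 & 30582 = 4390
Step 2: 4390 ^ (1 << 4) = 4390 ^ 16 = 4406

4406


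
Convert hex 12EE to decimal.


12EE hex = 4846 decimal

4846


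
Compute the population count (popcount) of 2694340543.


0b10100000100110000101111110111111 has 18 set bits

18


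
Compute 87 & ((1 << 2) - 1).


87 & 3 = 3

3


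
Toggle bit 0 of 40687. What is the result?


40687 ^ (1 << 0) = 40687 ^ 1 = 40686

40686


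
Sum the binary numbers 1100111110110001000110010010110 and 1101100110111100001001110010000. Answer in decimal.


1100111110110001000110010010110 + 1101100110111100001001110010000 = 11010100101101101010000000100110 = 3568738342

3568738342


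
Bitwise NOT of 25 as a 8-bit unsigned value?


~0b11001 = 0b11100110 = 230 (8-bit unsigned)

230


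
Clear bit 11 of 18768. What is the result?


18768 & ~(1 << 11) = 16720

16720


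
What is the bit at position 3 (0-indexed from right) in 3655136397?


0b11011001110111001111010010001101, position 3 = 1

1


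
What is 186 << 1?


0b10111010 << 1 = 0b101110100 = 372

372


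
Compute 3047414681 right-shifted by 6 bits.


0b10110101101000111101101110011001 >> 6 = 0b10110101101000111101101110 = 47615854

47615854


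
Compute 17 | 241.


0b10001 | 0b11110001 = 0b11110001 = 241

241


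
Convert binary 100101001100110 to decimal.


100101001100110 in decimal = 19046

19046


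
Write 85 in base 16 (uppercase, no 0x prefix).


85 = 55 hex

55


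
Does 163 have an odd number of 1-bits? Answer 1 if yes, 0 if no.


0b10100011 has 4 ones => parity 0

0


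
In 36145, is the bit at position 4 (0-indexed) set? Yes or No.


0b1000110100110001, bit 4 = 1. Yes

Yes


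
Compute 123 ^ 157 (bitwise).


0b1111011 ^ 0b10011101 = 0b11100110 = 230

230


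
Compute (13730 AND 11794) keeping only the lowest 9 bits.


Step 1: 13730 & 11794 = 9218
Step 2: 9218 & 511 = 2

2


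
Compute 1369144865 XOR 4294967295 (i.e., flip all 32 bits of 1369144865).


1369144865 ^ 4294967295 = 2925822430

2925822430


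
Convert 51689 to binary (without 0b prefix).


51689 = 1100100111101001 in binary

1100100111101001


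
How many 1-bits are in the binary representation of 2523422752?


0b10010110011010000110000000100000 has 10 set bits

10


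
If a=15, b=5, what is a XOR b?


15 ^ 5 = 10

10


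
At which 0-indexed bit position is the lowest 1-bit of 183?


0b10110111. Lowest set bit at position 0

0


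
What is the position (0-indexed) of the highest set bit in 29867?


0b111010010101011. Highest set bit at position 14

14


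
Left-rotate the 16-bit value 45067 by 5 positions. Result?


Rotate 0b1011000000001011 left by 5 (16-bit) = 0b101110110 = 374

374


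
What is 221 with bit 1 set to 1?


221 | (1 << 1) = 221 | 2 = 223

223


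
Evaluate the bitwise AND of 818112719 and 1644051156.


0b110000110000110110100011001111 & 0b1100001111111100011101011010100 = 0b100000110000100010100011000100 = 549595332

549595332


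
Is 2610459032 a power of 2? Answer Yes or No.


0b10011011100110000111000110011000. Multiple bits set => No

No


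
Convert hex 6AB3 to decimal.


6AB3 hex = 27315 decimal

27315


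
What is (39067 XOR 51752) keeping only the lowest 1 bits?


Step 1: 39067 ^ 51752 = 21171
Step 2: 21171 & 1 = 1

1


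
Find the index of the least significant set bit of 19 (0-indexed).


0b10011. Lowest set bit at position 0

0


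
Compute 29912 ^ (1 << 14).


29912 ^ (1 << 14) = 29912 ^ 16384 = 13528

13528


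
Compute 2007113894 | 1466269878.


0b1110111101000100010000010100110 | 0b1010111011001011000000010110110 = 0b1110111111001111010000010110110 = 2011668662

2011668662


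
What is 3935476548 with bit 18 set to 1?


3935476548 | (1 << 18) = 3935476548 | 262144 = 3935738692

3935738692


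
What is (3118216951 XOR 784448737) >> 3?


Step 1: 3118216951 ^ 784448737 = 2535295510
Step 2: 2535295510 >> 3 = 316911938

316911938


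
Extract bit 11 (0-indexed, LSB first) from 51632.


0b1100100110110000, position 11 = 1

1


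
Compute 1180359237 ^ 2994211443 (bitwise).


0b1000110010110101101101001000101 ^ 0b10110010011110000000101001110011 = 0b11110100001000101101000000110110 = 4095922230

4095922230


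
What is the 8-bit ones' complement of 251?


251 ^ 255 = 4

4


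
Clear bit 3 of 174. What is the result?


174 & ~(1 << 3) = 166

166


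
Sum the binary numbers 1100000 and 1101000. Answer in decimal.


1100000 + 1101000 = 11001000 = 200

200


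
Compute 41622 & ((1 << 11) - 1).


41622 & 2047 = 662

662


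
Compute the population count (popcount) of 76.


0b1001100 has 3 set bits

3


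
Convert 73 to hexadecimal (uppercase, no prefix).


73 = 49 hex

49


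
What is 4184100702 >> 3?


0b11111001011001000100111101011110 >> 3 = 0b11111001011001000100111101011 = 523012587

523012587


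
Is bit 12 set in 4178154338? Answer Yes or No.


0b11111001000010011001001101100010, bit 12 = 1. Yes

Yes


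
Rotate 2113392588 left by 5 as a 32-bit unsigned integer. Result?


Rotate 0b1111101111101111100111111001100 left by 5 (32-bit) = 0b10111110111110011111100110001111 = 3204053391

3204053391


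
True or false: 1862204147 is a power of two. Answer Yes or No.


0b1101110111111101111101011110011. Multiple bits set => No

No


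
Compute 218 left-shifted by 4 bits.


0b11011010 << 4 = 0b110110100000 = 3488

3488


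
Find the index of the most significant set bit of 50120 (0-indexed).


0b1100001111001000. Highest set bit at position 15

15


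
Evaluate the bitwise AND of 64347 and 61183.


0b1111101101011011 & 0b1110111011111111 = 0b1110101001011011 = 59995

59995


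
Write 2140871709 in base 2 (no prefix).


2140871709 = 1111111100110110001110000011101 in binary

1111111100110110001110000011101


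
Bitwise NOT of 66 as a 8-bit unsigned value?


~0b1000010 = 0b10111101 = 189 (8-bit unsigned)

189


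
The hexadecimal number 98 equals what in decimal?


98 hex = 152 decimal

152


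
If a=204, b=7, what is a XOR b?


204 ^ 7 = 203

203


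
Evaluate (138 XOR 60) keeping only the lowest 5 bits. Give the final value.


Step 1: 138 ^ 60 = 182
Step 2: 182 & 31 = 22

22


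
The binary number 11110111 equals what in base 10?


11110111 in decimal = 247

247


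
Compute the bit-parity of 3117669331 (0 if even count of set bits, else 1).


0b10111001110100111101101111010011 has 21 ones => parity 1

1


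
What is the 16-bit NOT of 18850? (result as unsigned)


~0b100100110100010 = 0b1011011001011101 = 46685 (16-bit unsigned)

46685


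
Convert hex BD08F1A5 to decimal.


BD08F1A5 hex = 3171479973 decimal

3171479973


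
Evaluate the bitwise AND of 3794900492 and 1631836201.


0b11100010001100011001011000001100 & 0b1100001010000111101100000101001 = 0b1100000000000011001000000001000 = 1610715144

1610715144


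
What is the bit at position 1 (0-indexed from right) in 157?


0b10011101, position 1 = 0

0


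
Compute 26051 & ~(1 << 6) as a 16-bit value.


26051 & ~(1 << 6) = 25987

25987


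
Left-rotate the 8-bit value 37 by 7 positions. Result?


Rotate 0b100101 left by 7 (8-bit) = 0b10010010 = 146

146


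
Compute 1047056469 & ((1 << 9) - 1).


1047056469 & 511 = 85

85


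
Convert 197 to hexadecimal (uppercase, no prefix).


197 = C5 hex

C5


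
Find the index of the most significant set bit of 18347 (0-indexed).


0b100011110101011. Highest set bit at position 14

14


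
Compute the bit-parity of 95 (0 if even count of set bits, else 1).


0b1011111 has 6 ones => parity 0

0


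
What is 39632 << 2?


0b1001101011010000 << 2 = 0b100110101101000000 = 158528

158528


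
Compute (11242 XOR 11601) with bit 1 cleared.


Step 1: 11242 ^ 11601 = 1723
Step 2: 1723 & ~(1 << 1) = 1721

1721


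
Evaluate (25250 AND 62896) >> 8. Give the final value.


Step 1: 25250 & 62896 = 24736
Step 2: 24736 >> 8 = 96

96


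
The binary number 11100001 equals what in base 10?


11100001 in decimal = 225

225


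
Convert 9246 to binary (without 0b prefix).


9246 = 10010000011110 in binary

10010000011110


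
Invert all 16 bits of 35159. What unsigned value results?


35159 ^ 65535 = 30376

30376


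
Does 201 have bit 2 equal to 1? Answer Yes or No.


0b11001001, bit 2 = 0. No

No


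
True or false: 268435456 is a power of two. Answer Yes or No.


0b10000000000000000000000000000. Only one bit set => Yes

Yes


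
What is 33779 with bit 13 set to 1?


33779 | (1 << 13) = 33779 | 8192 = 41971

41971


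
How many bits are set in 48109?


0b1011101111101101 has 12 set bits

12


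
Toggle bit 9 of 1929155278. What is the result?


1929155278 ^ (1 << 9) = 1929155278 ^ 512 = 1929154766

1929154766


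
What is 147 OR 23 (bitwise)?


0b10010011 | 0b10111 = 0b10010111 = 151

151


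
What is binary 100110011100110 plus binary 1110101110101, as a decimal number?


100110011100110 + 1110101110101 = 110101001011011 = 27227

27227


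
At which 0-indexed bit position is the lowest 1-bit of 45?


0b101101. Lowest set bit at position 0

0


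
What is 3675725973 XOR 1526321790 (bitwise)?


0b11011011000101110010000010010101 ^ 0b1011010111110011101001001111110 = 0b10000001111011101111001011101011 = 2179920619

2179920619


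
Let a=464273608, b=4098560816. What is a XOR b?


464273608 ^ 4098560816 = 4024914936

4024914936


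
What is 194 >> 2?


0b11000010 >> 2 = 0b110000 = 48

48


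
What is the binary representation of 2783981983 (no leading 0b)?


2783981983 = 10100101111100000011000110011111 in binary

10100101111100000011000110011111


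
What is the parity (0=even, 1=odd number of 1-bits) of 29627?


0b111001110111011 has 11 ones => parity 1

1


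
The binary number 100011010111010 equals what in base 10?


100011010111010 in decimal = 18106

18106


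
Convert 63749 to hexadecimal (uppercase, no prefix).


63749 = F905 hex

F905


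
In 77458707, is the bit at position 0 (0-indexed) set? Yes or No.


0b100100111011110110100010011, bit 0 = 1. Yes

Yes


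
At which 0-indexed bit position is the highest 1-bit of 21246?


0b101001011111110. Highest set bit at position 14

14


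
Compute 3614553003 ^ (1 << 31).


3614553003 ^ (1 << 31) = 3614553003 ^ 2147483648 = 1467069355

1467069355


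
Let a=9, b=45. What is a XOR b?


9 ^ 45 = 36

36


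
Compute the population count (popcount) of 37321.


0b1001000111001001 has 7 set bits

7


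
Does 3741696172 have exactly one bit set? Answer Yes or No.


0b11011111000001011100000010101100. Multiple bits set => No

No


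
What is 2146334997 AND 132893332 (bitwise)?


0b1111111111011100111100100010101 & 0b111111010111100101010010100 = 0b111111010100100100000010100 = 132794388

132794388


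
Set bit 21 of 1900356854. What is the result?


1900356854 | (1 << 21) = 1900356854 | 2097152 = 1902454006

1902454006


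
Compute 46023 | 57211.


0b1011001111000111 | 0b1101111101111011 = 0b1111111111111111 = 65535

65535


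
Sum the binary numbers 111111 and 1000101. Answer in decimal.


111111 + 1000101 = 10000100 = 132

132


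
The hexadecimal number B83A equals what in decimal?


B83A hex = 47162 decimal

47162


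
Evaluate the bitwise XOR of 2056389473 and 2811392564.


0b1111010100100100000001101100001 ^ 0b10100111100100100111001000110100 = 0b11011101000000000111000101010101 = 3707793749

3707793749


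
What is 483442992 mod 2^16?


483442992 & 65535 = 49456

49456


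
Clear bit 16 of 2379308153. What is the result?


2379308153 & ~(1 << 16) = 2379242617

2379242617


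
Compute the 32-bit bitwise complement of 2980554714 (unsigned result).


~0b10110001101001111010011111011010 = 0b1001110010110000101100000100101 = 1314412581 (32-bit unsigned)

1314412581


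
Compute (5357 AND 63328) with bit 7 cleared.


Step 1: 5357 & 63328 = 5216
Step 2: 5216 & ~(1 << 7) = 5216

5216


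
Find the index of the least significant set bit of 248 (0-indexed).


0b11111000. Lowest set bit at position 3

3


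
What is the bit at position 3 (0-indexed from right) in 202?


0b11001010, position 3 = 1

1


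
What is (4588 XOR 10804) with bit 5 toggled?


Step 1: 4588 ^ 10804 = 15320
Step 2: 15320 ^ (1 << 5) = 15320 ^ 32 = 15352

15352


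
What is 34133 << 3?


0b1000010101010101 << 3 = 0b1000010101010101000 = 273064

273064


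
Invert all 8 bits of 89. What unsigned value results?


89 ^ 255 = 166

166


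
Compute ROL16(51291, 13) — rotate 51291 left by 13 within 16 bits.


Rotate 0b1100100001011011 left by 13 (16-bit) = 0b111100100001011 = 30987

30987


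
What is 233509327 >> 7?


0b1101111010110001000111001111 >> 7 = 0b110111101011000100011 = 1824291

1824291


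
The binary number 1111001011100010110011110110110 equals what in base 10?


1111001011100010110011110110110 in decimal = 2037475254

2037475254


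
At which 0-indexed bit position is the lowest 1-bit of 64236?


0b1111101011101100. Lowest set bit at position 2

2


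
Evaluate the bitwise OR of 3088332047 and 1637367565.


0b10111000000101000011010100001111 | 0b1100001100110000011111100001101 = 0b11111001100111000011111100001111 = 4187766543

4187766543


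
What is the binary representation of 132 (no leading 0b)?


132 = 10000100 in binary

10000100


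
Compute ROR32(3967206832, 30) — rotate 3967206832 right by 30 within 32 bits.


Rotate 0b11101100011101101100010110110000 right by 30 (32-bit) = 0b10110001110110110001011011000011 = 2983925443

2983925443


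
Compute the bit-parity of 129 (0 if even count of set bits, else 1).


0b10000001 has 2 ones => parity 0

0


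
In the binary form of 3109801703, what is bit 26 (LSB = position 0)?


0b10111001010110111100111011100111, position 26 = 0

0


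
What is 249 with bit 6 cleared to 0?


249 & ~(1 << 6) = 185

185


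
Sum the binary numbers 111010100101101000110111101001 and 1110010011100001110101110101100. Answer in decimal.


111010100101101000110111101001 + 1110010011100001110101110101100 = 10101101000001110111100110010101 = 2902948245

2902948245


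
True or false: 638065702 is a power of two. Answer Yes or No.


0b100110000010000001110000100110. Multiple bits set => No

No


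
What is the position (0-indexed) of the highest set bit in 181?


0b10110101. Highest set bit at position 7

7


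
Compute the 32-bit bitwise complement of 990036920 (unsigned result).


~0b111011000000101100001110111000 = 0b11000100111111010011110001000111 = 3304930375 (32-bit unsigned)

3304930375


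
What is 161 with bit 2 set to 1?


161 | (1 << 2) = 161 | 4 = 165

165


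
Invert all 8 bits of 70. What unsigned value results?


70 ^ 255 = 185

185


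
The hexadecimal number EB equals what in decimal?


EB hex = 235 decimal

235


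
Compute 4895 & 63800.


0b1001100011111 & 0b1111100100111000 = 0b1000100011000 = 4376

4376


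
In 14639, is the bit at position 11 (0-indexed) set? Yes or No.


0b11100100101111, bit 11 = 1. Yes

Yes


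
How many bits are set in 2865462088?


0b10101010110010110111101101001000 has 17 set bits

17


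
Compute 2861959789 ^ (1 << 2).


2861959789 ^ (1 << 2) = 2861959789 ^ 4 = 2861959785

2861959785


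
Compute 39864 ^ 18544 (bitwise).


0b1001101110111000 ^ 0b100100001110000 = 0b1101001111001000 = 54216

54216


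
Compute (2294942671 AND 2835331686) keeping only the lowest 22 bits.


Step 1: 2294942671 & 2835331686 = 2294942278
Step 2: 2294942278 & 4194303 = 657990

657990


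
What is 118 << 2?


0b1110110 << 2 = 0b111011000 = 472

472


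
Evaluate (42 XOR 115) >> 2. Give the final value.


Step 1: 42 ^ 115 = 89
Step 2: 89 >> 2 = 22

22


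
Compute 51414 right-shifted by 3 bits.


0b1100100011010110 >> 3 = 0b1100100011010 = 6426

6426


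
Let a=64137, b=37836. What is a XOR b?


64137 ^ 37836 = 26949

26949


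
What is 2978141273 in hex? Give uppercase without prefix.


2978141273 = B182D459 hex

B182D459


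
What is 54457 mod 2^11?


54457 & 2047 = 1209

1209


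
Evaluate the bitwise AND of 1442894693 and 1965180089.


0b1010110000000001101001101100101 & 0b1110101001000100100010010111001 = 0b1010100000000000100000000100001 = 1409302561

1409302561


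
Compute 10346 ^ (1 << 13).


10346 ^ (1 << 13) = 10346 ^ 8192 = 2154

2154


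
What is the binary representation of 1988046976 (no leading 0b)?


1988046976 = 1110110011111110011000010000000 in binary

1110110011111110011000010000000


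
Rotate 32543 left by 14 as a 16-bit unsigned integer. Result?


Rotate 0b111111100011111 left by 14 (16-bit) = 0b1101111111000111 = 57287

57287


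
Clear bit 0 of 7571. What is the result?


7571 & ~(1 << 0) = 7570

7570


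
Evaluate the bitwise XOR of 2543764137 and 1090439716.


0b10010111100111101100001010101001 ^ 0b1000000111111101100101000100100 = 0b11010111011000000000100010001101 = 3613395085

3613395085


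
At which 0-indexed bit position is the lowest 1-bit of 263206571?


0b1111101100000011011010101011. Lowest set bit at position 0

0


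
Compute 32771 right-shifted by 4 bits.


0b1000000000000011 >> 4 = 0b100000000000 = 2048

2048


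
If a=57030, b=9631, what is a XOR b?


57030 ^ 9631 = 64345

64345


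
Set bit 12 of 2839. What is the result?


2839 | (1 << 12) = 2839 | 4096 = 6935

6935


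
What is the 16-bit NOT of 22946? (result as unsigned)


~0b101100110100010 = 0b1010011001011101 = 42589 (16-bit unsigned)

42589


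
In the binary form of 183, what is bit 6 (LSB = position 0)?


0b10110111, position 6 = 0

0


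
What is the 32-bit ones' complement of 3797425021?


3797425021 ^ 4294967295 = 497542274

497542274


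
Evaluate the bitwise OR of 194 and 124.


0b11000010 | 0b1111100 = 0b11111110 = 254

254


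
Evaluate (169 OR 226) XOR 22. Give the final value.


Step 1: 169 | 226 = 235
Step 2: 235 ^ 22 = 253

253


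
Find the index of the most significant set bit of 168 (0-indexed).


0b10101000. Highest set bit at position 7

7


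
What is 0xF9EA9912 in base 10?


F9EA9912 hex = 4192901394 decimal

4192901394


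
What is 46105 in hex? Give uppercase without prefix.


46105 = B419 hex

B419


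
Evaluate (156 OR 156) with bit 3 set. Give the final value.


Step 1: 156 | 156 = 156
Step 2: 156 | (1 << 3) = 156 | 8 = 156

156


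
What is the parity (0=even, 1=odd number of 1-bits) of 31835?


0b111110001011011 has 10 ones => parity 0

0


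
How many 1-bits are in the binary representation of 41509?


0b1010001000100101 has 6 set bits

6


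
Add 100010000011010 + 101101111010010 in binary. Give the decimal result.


100010000011010 + 101101111010010 = 1001111111101100 = 40940

40940


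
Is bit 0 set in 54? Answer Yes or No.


0b110110, bit 0 = 0. No

No


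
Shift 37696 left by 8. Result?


0b1001001101000000 << 8 = 0b100100110100000000000000 = 9650176

9650176


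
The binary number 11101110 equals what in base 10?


11101110 in decimal = 238

238


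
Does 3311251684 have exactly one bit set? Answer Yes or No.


0b11000101010111011011000011100100. Multiple bits set => No

No


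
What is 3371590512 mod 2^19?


3371590512 & 524287 = 418672

418672


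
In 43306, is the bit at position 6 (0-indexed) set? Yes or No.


0b1010100100101010, bit 6 = 0. No

No


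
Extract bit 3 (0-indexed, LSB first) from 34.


0b100010, position 3 = 0

0


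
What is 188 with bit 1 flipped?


188 ^ (1 << 1) = 188 ^ 2 = 190

190


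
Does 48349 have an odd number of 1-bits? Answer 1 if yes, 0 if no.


0b1011110011011101 has 11 ones => parity 1

1


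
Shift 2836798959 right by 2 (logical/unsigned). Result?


0b10101001000101100001110111101111 >> 2 = 0b101010010001011000011101111011 = 709199739

709199739


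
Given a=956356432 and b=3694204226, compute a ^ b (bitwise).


956356432 ^ 3694204226 = 3845243410

3845243410


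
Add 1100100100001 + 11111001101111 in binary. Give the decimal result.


1100100100001 + 11111001101111 = 101011110010000 = 22416

22416


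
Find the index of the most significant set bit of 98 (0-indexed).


0b1100010. Highest set bit at position 6

6


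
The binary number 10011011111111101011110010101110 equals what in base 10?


10011011111111101011110010101110 in decimal = 2617162926

2617162926


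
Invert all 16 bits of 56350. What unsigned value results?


56350 ^ 65535 = 9185

9185


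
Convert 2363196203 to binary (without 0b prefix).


2363196203 = 10001100110110111000001100101011 in binary

10001100110110111000001100101011


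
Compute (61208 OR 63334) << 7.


Step 1: 61208 | 63334 = 65406
Step 2: 65406 << 7 = 8371968

8371968


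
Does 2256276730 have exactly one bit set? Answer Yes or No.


0b10000110011111000000110011111010. Multiple bits set => No

No


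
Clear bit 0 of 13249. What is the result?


13249 & ~(1 << 0) = 13248

13248


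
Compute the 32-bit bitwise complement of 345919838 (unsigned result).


~0b10100100111100101000101011110 = 0b11101011011000011010111010100001 = 3949047457 (32-bit unsigned)

3949047457


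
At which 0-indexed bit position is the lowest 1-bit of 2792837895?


0b10100110011101110101001100000111. Lowest set bit at position 0

0


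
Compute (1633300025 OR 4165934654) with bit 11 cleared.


Step 1: 1633300025 | 4165934654 = 4183768639
Step 2: 4183768639 & ~(1 << 11) = 4183766591

4183766591


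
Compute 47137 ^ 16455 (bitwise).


0b1011100000100001 ^ 0b100000001000111 = 0b1111100001100110 = 63590

63590


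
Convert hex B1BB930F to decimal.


B1BB930F hex = 2981860111 decimal

2981860111


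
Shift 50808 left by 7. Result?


0b1100011001111000 << 7 = 0b11000110011110000000000 = 6503424

6503424


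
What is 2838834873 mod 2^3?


2838834873 & 7 = 1

1


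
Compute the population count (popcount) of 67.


0b1000011 has 3 set bits

3


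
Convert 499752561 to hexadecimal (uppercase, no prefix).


499752561 = 1DC99E71 hex

1DC99E71


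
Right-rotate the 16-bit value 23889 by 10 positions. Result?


Rotate 0b101110101010001 right by 10 (16-bit) = 0b101010001010111 = 21591

21591


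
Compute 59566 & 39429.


0b1110100010101110 & 0b1001101000000101 = 0b1000100000000100 = 34820

34820


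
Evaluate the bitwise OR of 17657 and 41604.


0b100010011111001 | 0b1010001010000100 = 0b1110011011111101 = 59133

59133


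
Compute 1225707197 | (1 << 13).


1225707197 | (1 << 13) = 1225707197 | 8192 = 1225715389

1225715389


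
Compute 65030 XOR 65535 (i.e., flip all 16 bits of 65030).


65030 ^ 65535 = 505

505


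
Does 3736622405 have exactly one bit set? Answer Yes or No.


0b11011110101110000101010101000101. Multiple bits set => No

No


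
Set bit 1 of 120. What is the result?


120 | (1 << 1) = 120 | 2 = 122

122


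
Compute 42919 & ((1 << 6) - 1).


42919 & 63 = 39

39


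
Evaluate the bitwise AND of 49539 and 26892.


0b1100000110000011 & 0b110100100001100 = 0b100000100000000 = 16640

16640


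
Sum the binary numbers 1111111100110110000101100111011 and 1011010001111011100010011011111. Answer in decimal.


1111111100110110000101100111011 + 1011010001111011100010011011111 = 11011001110110001101000000011010 = 3654864922

3654864922


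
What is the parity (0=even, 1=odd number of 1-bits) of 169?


0b10101001 has 4 ones => parity 0

0


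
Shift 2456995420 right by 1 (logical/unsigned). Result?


0b10010010011100101100011001011100 >> 1 = 0b1001001001110010110001100101110 = 1228497710

1228497710


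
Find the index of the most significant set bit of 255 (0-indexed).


0b11111111. Highest set bit at position 7

7


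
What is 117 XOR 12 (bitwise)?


0b1110101 ^ 0b1100 = 0b1111001 = 121

121


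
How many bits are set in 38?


0b100110 has 3 set bits

3


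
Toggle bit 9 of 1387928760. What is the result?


1387928760 ^ (1 << 9) = 1387928760 ^ 512 = 1387929272

1387929272


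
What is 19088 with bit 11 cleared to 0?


19088 & ~(1 << 11) = 17040

17040


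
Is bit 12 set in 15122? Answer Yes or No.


0b11101100010010, bit 12 = 1. Yes

Yes


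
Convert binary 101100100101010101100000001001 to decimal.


101100100101010101100000001001 in decimal = 747984905

747984905


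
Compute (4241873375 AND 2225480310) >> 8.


Step 1: 4241873375 & 2225480310 = 2223243350
Step 2: 2223243350 >> 8 = 8684544

8684544


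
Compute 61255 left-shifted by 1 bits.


0b1110111101000111 << 1 = 0b11101111010001110 = 122510

122510


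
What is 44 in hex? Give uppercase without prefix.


44 = 2C hex

2C


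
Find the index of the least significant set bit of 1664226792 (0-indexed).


0b1100011001100100001010111101000. Lowest set bit at position 3

3


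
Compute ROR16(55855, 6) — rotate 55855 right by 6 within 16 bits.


Rotate 0b1101101000101111 right by 6 (16-bit) = 0b1011111101101000 = 49000

49000


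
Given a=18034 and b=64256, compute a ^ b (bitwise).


18034 ^ 64256 = 48498

48498


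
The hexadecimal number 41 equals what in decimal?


41 hex = 65 decimal

65


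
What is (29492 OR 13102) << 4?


Step 1: 29492 | 13102 = 29502
Step 2: 29502 << 4 = 472032

472032


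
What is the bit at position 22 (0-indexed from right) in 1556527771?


0b1011100110001101011101010011011, position 22 = 1

1


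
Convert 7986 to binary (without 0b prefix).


7986 = 1111100110010 in binary

1111100110010


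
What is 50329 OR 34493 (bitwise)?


0b1100010010011001 | 0b1000011010111101 = 0b1100011010111101 = 50877

50877


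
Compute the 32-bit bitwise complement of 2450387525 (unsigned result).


~0b10010010000011011111001001000101 = 0b1101101111100100000110110111010 = 1844579770 (32-bit unsigned)

1844579770


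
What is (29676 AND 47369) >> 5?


Step 1: 29676 & 47369 = 12552
Step 2: 12552 >> 5 = 392

392


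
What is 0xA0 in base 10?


A0 hex = 160 decimal

160


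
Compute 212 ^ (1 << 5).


212 ^ (1 << 5) = 212 ^ 32 = 244

244


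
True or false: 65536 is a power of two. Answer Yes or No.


0b10000000000000000. Only one bit set => Yes

Yes


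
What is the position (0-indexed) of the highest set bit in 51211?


0b1100100000001011. Highest set bit at position 15

15


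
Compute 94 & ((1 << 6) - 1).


94 & 63 = 30

30


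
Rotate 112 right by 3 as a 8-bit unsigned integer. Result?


Rotate 0b1110000 right by 3 (8-bit) = 0b1110 = 14

14


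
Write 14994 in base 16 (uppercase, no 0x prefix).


14994 = 3A92 hex

3A92


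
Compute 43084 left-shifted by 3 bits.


0b1010100001001100 << 3 = 0b1010100001001100000 = 344672

344672


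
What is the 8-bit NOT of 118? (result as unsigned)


~0b1110110 = 0b10001001 = 137 (8-bit unsigned)

137


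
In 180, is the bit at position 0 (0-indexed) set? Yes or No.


0b10110100, bit 0 = 0. No

No


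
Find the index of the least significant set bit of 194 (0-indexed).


0b11000010. Lowest set bit at position 1

1


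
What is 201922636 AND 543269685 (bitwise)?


0b1100000010010001100001001100 & 0b100000011000011010001100110101 = 0b10000000000000100 = 65540

65540


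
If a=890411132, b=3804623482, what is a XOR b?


890411132 ^ 3804623482 = 3621218822

3621218822


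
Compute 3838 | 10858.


0b111011111110 | 0b10101001101010 = 0b10111011111110 = 12030

12030


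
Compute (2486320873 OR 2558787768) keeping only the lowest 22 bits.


Step 1: 2486320873 | 2558787768 = 2629189369
Step 2: 2629189369 & 4194303 = 3555065

3555065


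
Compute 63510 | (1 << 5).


63510 | (1 << 5) = 63510 | 32 = 63542

63542


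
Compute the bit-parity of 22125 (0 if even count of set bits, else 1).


0b101011001101101 has 9 ones => parity 1

1


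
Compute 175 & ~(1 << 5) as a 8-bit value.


175 & ~(1 << 5) = 143

143


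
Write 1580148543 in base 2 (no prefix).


1580148543 = 1011110001011110010011100111111 in binary

1011110001011110010011100111111


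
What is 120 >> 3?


0b1111000 >> 3 = 0b1111 = 15

15


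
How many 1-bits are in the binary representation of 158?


0b10011110 has 5 set bits

5


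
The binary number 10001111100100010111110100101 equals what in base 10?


10001111100100010111110100101 in decimal = 301084581

301084581


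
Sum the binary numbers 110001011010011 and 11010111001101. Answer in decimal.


110001011010011 + 11010111001101 = 1001100010100000 = 39072

39072


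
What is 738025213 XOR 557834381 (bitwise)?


0b101011111111010101111011111101 ^ 0b100001001111111110000010001101 = 0b1010110000101011111001110000 = 180534896

180534896


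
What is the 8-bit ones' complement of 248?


248 ^ 255 = 7

7


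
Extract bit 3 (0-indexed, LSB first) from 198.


0b11000110, position 3 = 0

0


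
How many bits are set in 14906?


0b11101000111010 has 8 set bits

8


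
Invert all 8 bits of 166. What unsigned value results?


166 ^ 255 = 89

89


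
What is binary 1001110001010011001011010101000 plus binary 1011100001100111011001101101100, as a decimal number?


1001110001010011001011010101000 + 1011100001100111011001101101100 = 10101010010111010100101000010100 = 2858240532

2858240532


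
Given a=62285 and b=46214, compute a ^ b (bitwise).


62285 ^ 46214 = 18379

18379


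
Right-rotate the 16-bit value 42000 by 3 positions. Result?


Rotate 0b1010010000010000 right by 3 (16-bit) = 0b1010010000010 = 5250

5250


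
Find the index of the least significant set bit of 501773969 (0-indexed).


0b11101111010000111011010010001. Lowest set bit at position 0

0


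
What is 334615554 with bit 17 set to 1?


334615554 | (1 << 17) = 334615554 | 131072 = 334746626

334746626


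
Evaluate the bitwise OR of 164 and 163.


0b10100100 | 0b10100011 = 0b10100111 = 167

167


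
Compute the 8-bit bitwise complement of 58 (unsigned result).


~0b111010 = 0b11000101 = 197 (8-bit unsigned)

197


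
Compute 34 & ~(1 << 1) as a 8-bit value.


34 & ~(1 << 1) = 32

32


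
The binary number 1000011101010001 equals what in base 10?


1000011101010001 in decimal = 34641

34641


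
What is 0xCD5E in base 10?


CD5E hex = 52574 decimal

52574


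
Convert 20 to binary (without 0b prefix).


20 = 10100 in binary

10100


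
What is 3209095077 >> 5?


0b10111111010001101110011110100101 >> 5 = 0b101111110100011011100111101 = 100284221

100284221


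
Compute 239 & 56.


0b11101111 & 0b111000 = 0b101000 = 40

40


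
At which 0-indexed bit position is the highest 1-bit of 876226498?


0b110100001110100010011111000010. Highest set bit at position 29

29


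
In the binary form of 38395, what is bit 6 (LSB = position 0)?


0b1001010111111011, position 6 = 1

1


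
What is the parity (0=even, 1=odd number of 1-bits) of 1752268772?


0b1101000011100010111111111100100 has 18 ones => parity 0

0


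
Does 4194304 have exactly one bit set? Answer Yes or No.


0b10000000000000000000000. Only one bit set => Yes

Yes


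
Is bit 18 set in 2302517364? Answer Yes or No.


0b10001001001111011010000001110100, bit 18 = 1. Yes

Yes


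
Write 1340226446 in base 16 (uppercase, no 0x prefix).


1340226446 = 4FE23B8E hex

4FE23B8E


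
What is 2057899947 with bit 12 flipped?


2057899947 ^ (1 << 12) = 2057899947 ^ 4096 = 2057904043

2057904043


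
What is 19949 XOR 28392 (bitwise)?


0b100110111101101 ^ 0b110111011101000 = 0b10001100000101 = 8965

8965


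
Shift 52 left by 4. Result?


0b110100 << 4 = 0b1101000000 = 832

832


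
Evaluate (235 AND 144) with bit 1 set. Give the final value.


Step 1: 235 & 144 = 128
Step 2: 128 | (1 << 1) = 128 | 2 = 130

130


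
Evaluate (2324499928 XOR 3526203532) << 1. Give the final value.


Step 1: 2324499928 ^ 3526203532 = 1486918996
Step 2: 1486918996 << 1 = 2973837992

2973837992


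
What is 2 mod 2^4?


2 & 15 = 2

2


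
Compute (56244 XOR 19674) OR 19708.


Step 1: 56244 ^ 19674 = 38766
Step 2: 38766 | 19708 = 57342

57342


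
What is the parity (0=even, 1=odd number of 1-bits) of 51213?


0b1100100000001101 has 6 ones => parity 0

0


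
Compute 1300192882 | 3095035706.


0b1001101011111110101111001110010 | 0b10111000011110100111111100111010 = 0b11111101011111110111111101111010 = 4252991354

4252991354


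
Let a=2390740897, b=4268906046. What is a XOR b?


2390740897 ^ 4268906046 = 1879939487

1879939487


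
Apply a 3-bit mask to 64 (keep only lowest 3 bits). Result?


64 & 7 = 0

0


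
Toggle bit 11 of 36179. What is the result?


36179 ^ (1 << 11) = 36179 ^ 2048 = 34131

34131


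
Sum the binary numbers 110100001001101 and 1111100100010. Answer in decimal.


110100001001101 + 1111100100010 = 1000011101101111 = 34671

34671


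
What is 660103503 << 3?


0b100111010110000110000101001111 << 3 = 0b100111010110000110000101001111000 = 5280828024

5280828024


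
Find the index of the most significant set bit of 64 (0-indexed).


0b1000000. Highest set bit at position 6

6


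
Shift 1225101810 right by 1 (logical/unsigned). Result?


0b1001001000001011001000111110010 >> 1 = 0b100100100000101100100011111001 = 612550905

612550905


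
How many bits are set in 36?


0b100100 has 2 set bits

2


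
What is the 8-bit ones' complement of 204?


204 ^ 255 = 51

51


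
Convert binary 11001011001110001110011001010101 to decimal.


11001011001110001110011001010101 in decimal = 3409503829

3409503829


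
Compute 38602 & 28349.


0b1001011011001010 & 0b110111010111101 = 0b11010001000 = 1672

1672


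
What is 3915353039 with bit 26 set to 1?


3915353039 | (1 << 26) = 3915353039 | 67108864 = 3982461903

3982461903


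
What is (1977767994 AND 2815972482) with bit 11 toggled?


Step 1: 1977767994 & 2815972482 = 633360386
Step 2: 633360386 ^ (1 << 11) = 633360386 ^ 2048 = 633362434

633362434


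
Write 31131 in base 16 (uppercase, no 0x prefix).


31131 = 799B hex

799B


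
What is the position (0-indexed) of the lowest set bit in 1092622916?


0b1000001001000000001101001000100. Lowest set bit at position 2

2


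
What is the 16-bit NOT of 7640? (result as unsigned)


~0b1110111011000 = 0b1110001000100111 = 57895 (16-bit unsigned)

57895


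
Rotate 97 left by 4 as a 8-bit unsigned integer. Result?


Rotate 0b1100001 left by 4 (8-bit) = 0b10110 = 22

22


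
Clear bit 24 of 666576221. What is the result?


666576221 & ~(1 << 24) = 649799005

649799005


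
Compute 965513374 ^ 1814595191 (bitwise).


0b111001100011001001000010011110 ^ 0b1101100001010001000011001110111 = 0b1010101101001000001011011101001 = 1436817129

1436817129


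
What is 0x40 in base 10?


40 hex = 64 decimal

64


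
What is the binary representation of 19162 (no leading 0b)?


19162 = 100101011011010 in binary

100101011011010


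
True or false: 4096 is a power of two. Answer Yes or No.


0b1000000000000. Only one bit set => Yes

Yes


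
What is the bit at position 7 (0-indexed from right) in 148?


0b10010100, position 7 = 1

1


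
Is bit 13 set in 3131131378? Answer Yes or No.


0b10111010101000010100010111110010, bit 13 = 0. No

No


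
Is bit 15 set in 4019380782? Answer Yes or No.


0b11101111100100101110001000101110, bit 15 = 1. Yes

Yes
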